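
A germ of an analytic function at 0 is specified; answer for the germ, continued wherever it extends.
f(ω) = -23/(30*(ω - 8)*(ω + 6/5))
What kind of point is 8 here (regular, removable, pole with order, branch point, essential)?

The point is a pole of order 1.

The denominator factor ω - 8 vanishes at 8 and appears to the power 1; the numerator there equals -23/30, nonzero, and no other factor vanishes.
Hence a pole whose order is the multiplicity, 1.


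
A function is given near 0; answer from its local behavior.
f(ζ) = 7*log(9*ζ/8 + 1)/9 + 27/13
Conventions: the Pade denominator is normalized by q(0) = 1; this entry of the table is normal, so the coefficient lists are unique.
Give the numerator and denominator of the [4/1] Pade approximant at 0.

The Pade approximant has numerator coefficients [27/13, 1427/520, 189/640, -189/2560, 1701/81920]; denominator coefficients [1, 9/10].

Taylor coefficients needed (expand at 0): a_0 = 27/13, a_1 = 7/8, a_2 = -63/128, a_3 = 189/512, a_4 = -5103/16384, a_5 = 45927/163840.
Write the denominator as Q(ζ) = 1 + q1*ζ. Requiring Q*f - P = O(ζ^6) with deg P <= 4 kills the coefficients of ζ^5..ζ^5 in Q*f:
  ζ^5: a_5 + q1*a_4 = 0, i.e. 45927/163840 + (-5103/16384)*q1 = 0.
Solving this linear system: q1 = 9/10.
The numerator is Q*f truncated at degree 4: P0 = a_0 = 27/13; P1 = a_1 + q1*a_0 = 1427/520; P2 = a_2 + q1*a_1 = 189/640; P3 = a_3 + q1*a_2 = -189/2560; P4 = a_4 + q1*a_3 = 1701/81920.


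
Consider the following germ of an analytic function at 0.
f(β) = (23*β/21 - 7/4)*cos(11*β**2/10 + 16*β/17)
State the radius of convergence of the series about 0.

The radius of convergence is infinite.

The factor cos(11*β**2/10 + 16*β/17) is entire and contributes no finite singular point.
The polynomial part has no poles.
No finite singular points: the Taylor series at 0 converges everywhere.


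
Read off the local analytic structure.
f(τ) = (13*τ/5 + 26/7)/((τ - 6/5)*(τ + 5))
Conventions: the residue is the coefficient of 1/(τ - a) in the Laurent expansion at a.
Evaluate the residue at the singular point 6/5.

The residue is 1196/1085.

At the order-1 pole 6/5 set g(τ) = (τ - (6/5))*f(τ) = (13*τ/5 + 26/7)/(τ + 5).
Simple pole: residue = g(a) at a = 6/5, which is 1196/1085.


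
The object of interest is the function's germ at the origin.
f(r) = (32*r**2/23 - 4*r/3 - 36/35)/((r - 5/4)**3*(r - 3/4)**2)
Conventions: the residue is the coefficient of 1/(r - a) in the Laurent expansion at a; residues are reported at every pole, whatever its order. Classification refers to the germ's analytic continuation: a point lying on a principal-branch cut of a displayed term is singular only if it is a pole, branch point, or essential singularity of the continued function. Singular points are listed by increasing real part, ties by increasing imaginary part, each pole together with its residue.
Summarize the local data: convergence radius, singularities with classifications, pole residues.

Radius of convergence at 0: 3/4.
At 3/4: a pole of order 2; residue 129872/2415.
At 5/4: a pole of order 3; residue -129872/2415.

Denominator factor (r - 3/4)^2: pole of order 2 at 3/4, modulus 3/4.
Denominator factor (r - 5/4)^3: pole of order 3 at 5/4, modulus 5/4.
The radius of convergence is the smallest modulus among the singular points: 3/4.
At the order-2 pole 3/4 set g(r) = (r - (3/4))^2*f(r) = (32*r**2/23 - 4*r/3 - 36/35)/(r - 5/4)**3.
Order-2 pole: residue = g'(a); g'(3/4) = 129872/2415, so the residue is 129872/2415.
At the order-3 pole 5/4 set g(r) = (r - (5/4))^3*f(r) = (32*r**2/23 - 4*r/3 - 36/35)/(r - 3/4)**2.
Order-3 pole: residue = g''(a)/2; g''(5/4) = -259744/2415, so the residue is -129872/2415.
List the singular points by increasing real part (a conjugate pair: the negative imaginary part first).


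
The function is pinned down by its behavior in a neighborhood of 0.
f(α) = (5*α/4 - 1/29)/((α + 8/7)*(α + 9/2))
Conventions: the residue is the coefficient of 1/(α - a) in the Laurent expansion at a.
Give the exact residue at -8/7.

At the order-1 pole -8/7 set g(α) = (α - (-8/7))*f(α) = (5*α/4 - 1/29)/(α + 9/2).
Simple pole: residue = g(a) at a = -8/7, which is -594/1363.

The residue is -594/1363.


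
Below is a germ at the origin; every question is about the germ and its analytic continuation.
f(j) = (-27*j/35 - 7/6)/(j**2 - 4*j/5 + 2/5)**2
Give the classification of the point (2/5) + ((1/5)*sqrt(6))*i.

The point is a pole of order 2.

The denominator factor j**2 - 4*j/5 + 2/5 vanishes at (2/5) + ((1/5)*sqrt(6))*i and appears to the power 2; the numerator there equals (-1549/1050) - ((27/175)*sqrt(6))*i, nonzero, and no other factor vanishes.
Hence a pole whose order is the multiplicity, 2.


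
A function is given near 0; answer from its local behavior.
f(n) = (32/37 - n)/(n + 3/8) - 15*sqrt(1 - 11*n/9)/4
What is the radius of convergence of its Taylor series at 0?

The radius of convergence is 3/8.

Denominator factor (n + 3/8): pole of order 1 at -3/8, modulus 3/8.
Branch term (-15/4)*sqrt(1 - n/(9/11)): its argument vanishes at n = 9/11, a square-root branch point, modulus 9/11.
The radius of convergence is the smallest modulus among the singular points: 3/8.


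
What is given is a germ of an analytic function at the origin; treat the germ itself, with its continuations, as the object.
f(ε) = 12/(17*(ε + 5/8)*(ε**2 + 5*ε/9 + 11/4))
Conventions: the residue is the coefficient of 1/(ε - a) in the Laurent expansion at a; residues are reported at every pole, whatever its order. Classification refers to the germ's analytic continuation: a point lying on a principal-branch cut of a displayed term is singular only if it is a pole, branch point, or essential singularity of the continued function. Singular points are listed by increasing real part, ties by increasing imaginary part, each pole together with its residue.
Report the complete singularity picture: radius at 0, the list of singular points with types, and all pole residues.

Denominator factor (ε + 5/8): pole of order 1 at -5/8, modulus 5/8.
Denominator factor (ε**2 + 5*ε/9 + 11/4): discriminant -866/81, complex-conjugate roots (-5/18) + ((1/18)*sqrt(866))*i and (-5/18) - ((1/18)*sqrt(866))*i; poles of order 1, moduli (1/2)*sqrt(11) and (1/2)*sqrt(11).
The radius of convergence is the smallest modulus among the singular points: 5/8.
At the order-1 pole -5/8 set g(ε) = (ε - (-5/8))*f(ε) = 12/(17*(ε**2 + 5*ε/9 + 11/4)).
Simple pole: residue = g(a) at a = -5/8, which is 6912/27353.
The factor ε**2 + 5*ε/9 + 11/4 splits as (ε - a)(ε - a') with a = (-5/18) - ((1/18)*sqrt(866))*i, a' = (-5/18) + ((1/18)*sqrt(866))*i. At the order-1 pole a set g(ε) = (ε - a)*f(ε) = [12/(17*(ε + 5/8))] / (ε - a').
Simple pole: residue = g(a) at a = (-5/18) - ((1/18)*sqrt(866))*i, which is (-3456/27353) + ((10800/11843849)*sqrt(866))*i.
The factor ε**2 + 5*ε/9 + 11/4 splits as (ε - a)(ε - a') with a = (-5/18) + ((1/18)*sqrt(866))*i, a' = (-5/18) - ((1/18)*sqrt(866))*i. At the order-1 pole a set g(ε) = (ε - a)*f(ε) = [12/(17*(ε + 5/8))] / (ε - a').
Simple pole: residue = g(a) at a = (-5/18) + ((1/18)*sqrt(866))*i, which is (-3456/27353) - ((10800/11843849)*sqrt(866))*i.
List the singular points by increasing real part (a conjugate pair: the negative imaginary part first).

Radius of convergence at 0: 5/8.
At -5/8: a pole of order 1; residue 6912/27353.
At (-5/18) - ((1/18)*sqrt(866))*i: a pole of order 1; residue (-3456/27353) + ((10800/11843849)*sqrt(866))*i.
At (-5/18) + ((1/18)*sqrt(866))*i: a pole of order 1; residue (-3456/27353) - ((10800/11843849)*sqrt(866))*i.


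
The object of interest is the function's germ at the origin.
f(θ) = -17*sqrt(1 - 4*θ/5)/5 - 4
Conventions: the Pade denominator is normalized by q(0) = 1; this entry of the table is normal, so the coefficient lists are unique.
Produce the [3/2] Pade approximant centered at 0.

The Pade approximant has numerator coefficients [-37/5, 182/25, -213/125, 34/625]; denominator coefficients [1, -4/5, 3/25].

Taylor coefficients needed (expand at 0): a_0 = -37/5, a_1 = 34/25, a_2 = 34/125, a_3 = 68/625, a_4 = 34/625, a_5 = 476/15625.
Write the denominator as Q(θ) = 1 + q1*θ + q2*θ^2. Requiring Q*f - P = O(θ^6) with deg P <= 3 kills the coefficients of θ^4..θ^5 in Q*f:
  θ^4: a_4 + q1*a_3 + q2*a_2 = 0, i.e. 34/625 + (68/625)*q1 + (34/125)*q2 = 0.
  θ^5: a_5 + q1*a_4 + q2*a_3 = 0, i.e. 476/15625 + (34/625)*q1 + (68/625)*q2 = 0.
Solving this linear system: q1 = -4/5, q2 = 3/25.
The numerator is Q*f truncated at degree 3: P0 = a_0 = -37/5; P1 = a_1 + q1*a_0 = 182/25; P2 = a_2 + q1*a_1 + q2*a_0 = -213/125; P3 = a_3 + q1*a_2 + q2*a_1 = 34/625.


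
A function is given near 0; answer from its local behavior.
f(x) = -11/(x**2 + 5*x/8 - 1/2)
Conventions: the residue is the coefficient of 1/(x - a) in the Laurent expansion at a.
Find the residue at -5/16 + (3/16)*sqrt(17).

The factor x**2 + 5*x/8 - 1/2 splits as (x - a)(x - a') with a = -5/16 + (3/16)*sqrt(17), a' = -5/16 - (3/16)*sqrt(17). At the order-1 pole a set g(x) = (x - a)*f(x) = [-11] / (x - a').
Simple pole: residue = g(a) at a = -5/16 + (3/16)*sqrt(17), which is -(88/51)*sqrt(17).

The residue is -(88/51)*sqrt(17).


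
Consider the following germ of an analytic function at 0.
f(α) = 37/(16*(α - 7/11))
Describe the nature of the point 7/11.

The point is a pole of order 1.

The denominator factor α - 7/11 vanishes at 7/11 and appears to the power 1; the numerator there equals 37/16, nonzero, and no other factor vanishes.
Hence a pole whose order is the multiplicity, 1.


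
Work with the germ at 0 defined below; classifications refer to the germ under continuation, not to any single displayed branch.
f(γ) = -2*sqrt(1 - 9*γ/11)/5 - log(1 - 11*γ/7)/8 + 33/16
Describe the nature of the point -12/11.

There is no denominator, hence no pole anywhere.
Branch term log(1 - γ/(7/11)): argument at -12/11 is 19/7, nonzero, so -12/11 is not its branch point (a point on a principal cut is still regular for the continued germ).
Branch term sqrt(1 - γ/(11/9)): argument at -12/11 is 229/121, nonzero, so -12/11 is not its branch point (a point on a principal cut is still regular for the continued germ).
So the germ continues analytically to -12/11.

The point is a regular point.


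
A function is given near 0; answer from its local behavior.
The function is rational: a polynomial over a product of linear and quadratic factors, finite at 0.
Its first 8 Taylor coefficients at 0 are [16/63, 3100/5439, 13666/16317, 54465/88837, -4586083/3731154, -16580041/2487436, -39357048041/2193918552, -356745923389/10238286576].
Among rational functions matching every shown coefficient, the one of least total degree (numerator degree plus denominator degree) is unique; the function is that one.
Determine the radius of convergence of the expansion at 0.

The radius of convergence is 1/2.

No rational of total degree below 5 reproduces all 8 coefficients; solving the [1/4] Pade equations on them gives f(γ) = (4/9 - 23*γ/37)/((γ**2 - 3*γ/2 + 7)*(γ**2 - 6*γ/7 + 1/4)), whose expansion matches every shown term.
Denominator factor (γ**2 - 3*γ/2 + 7): discriminant -103/4, complex-conjugate roots (3/4) + ((1/4)*sqrt(103))*i and (3/4) - ((1/4)*sqrt(103))*i; poles of order 1, moduli sqrt(7) and sqrt(7).
Denominator factor (γ**2 - 6*γ/7 + 1/4): discriminant -13/49, complex-conjugate roots (3/7) + ((1/14)*sqrt(13))*i and (3/7) - ((1/14)*sqrt(13))*i; poles of order 1, moduli 1/2 and 1/2.
The radius of convergence is the smallest modulus among the singular points: 1/2.


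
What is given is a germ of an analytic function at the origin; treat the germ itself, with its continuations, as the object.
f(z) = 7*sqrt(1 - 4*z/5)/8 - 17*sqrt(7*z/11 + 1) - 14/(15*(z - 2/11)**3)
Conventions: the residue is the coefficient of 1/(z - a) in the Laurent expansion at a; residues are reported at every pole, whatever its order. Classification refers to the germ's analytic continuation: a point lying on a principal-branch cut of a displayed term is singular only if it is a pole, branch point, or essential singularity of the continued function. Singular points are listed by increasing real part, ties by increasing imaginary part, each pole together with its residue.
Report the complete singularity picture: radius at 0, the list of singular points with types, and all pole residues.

Radius of convergence at 0: 2/11.
At -11/7: an algebraic (square-root) branch point.
At 2/11: a pole of order 3; residue 0.
At 5/4: an algebraic (square-root) branch point.

Denominator factor (z - 2/11)^3: pole of order 3 at 2/11, modulus 2/11.
Branch term (-17)*sqrt(1 - z/(-11/7)): its argument vanishes at z = -11/7, a square-root branch point, modulus 11/7.
Branch term (7/8)*sqrt(1 - z/(5/4)): its argument vanishes at z = 5/4, a square-root branch point, modulus 5/4.
The radius of convergence is the smallest modulus among the singular points: 2/11.
The branch terms are analytic at 2/11 and contribute nothing to the residue; only the rational part matters.
At the order-3 pole 2/11 set g(z) = (z - (2/11))^3*(rational part) = -14/15.
Order-3 pole: residue = g''(a)/2; g''(2/11) = 0, so the residue is 0.
List the singular points by increasing real part (a conjugate pair: the negative imaginary part first).


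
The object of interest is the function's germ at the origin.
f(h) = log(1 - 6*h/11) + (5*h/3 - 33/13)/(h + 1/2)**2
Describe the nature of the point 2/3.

Denominator factors: h + 1/2 = 7/6 at h = 2/3 — none vanishes.
Branch term log(1 - h/(11/6)): argument at 2/3 is 7/11, nonzero, so 2/3 is not its branch point (a point on a principal cut is still regular for the continued germ).
So the germ continues analytically to 2/3.

The point is a regular point.


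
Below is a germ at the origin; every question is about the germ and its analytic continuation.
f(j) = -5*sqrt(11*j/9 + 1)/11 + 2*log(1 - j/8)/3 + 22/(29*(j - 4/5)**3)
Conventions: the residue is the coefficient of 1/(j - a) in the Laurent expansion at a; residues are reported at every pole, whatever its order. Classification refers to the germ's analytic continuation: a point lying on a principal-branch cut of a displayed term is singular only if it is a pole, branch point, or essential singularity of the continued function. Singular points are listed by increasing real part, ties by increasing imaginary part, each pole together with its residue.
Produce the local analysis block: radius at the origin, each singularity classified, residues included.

Denominator factor (j - 4/5)^3: pole of order 3 at 4/5, modulus 4/5.
Branch term (-5/11)*sqrt(1 - j/(-9/11)): its argument vanishes at j = -9/11, a square-root branch point, modulus 9/11.
Branch term (2/3)*log(1 - j/(8)): its argument vanishes at j = 8, a logarithmic branch point, modulus 8.
The radius of convergence is the smallest modulus among the singular points: 4/5.
The branch terms are analytic at 4/5 and contribute nothing to the residue; only the rational part matters.
At the order-3 pole 4/5 set g(j) = (j - (4/5))^3*(rational part) = 22/29.
Order-3 pole: residue = g''(a)/2; g''(4/5) = 0, so the residue is 0.
List the singular points by increasing real part (a conjugate pair: the negative imaginary part first).

Radius of convergence at 0: 4/5.
At -9/11: an algebraic (square-root) branch point.
At 4/5: a pole of order 3; residue 0.
At 8: a logarithmic branch point.


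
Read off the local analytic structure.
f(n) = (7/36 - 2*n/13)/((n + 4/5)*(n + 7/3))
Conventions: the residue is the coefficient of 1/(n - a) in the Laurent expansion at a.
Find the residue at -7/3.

The residue is -1295/3588.

At the order-1 pole -7/3 set g(n) = (n - (-7/3))*f(n) = (7/36 - 2*n/13)/(n + 4/5).
Simple pole: residue = g(a) at a = -7/3, which is -1295/3588.


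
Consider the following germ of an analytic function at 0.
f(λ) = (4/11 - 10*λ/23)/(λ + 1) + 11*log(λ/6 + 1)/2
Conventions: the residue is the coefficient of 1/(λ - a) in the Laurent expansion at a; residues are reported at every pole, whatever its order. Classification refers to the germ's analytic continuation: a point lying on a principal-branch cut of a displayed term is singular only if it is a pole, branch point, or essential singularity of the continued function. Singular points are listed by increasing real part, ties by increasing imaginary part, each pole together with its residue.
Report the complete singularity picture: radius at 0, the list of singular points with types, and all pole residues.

Radius of convergence at 0: 1.
At -6: a logarithmic branch point.
At -1: a pole of order 1; residue 202/253.

Denominator factor (λ + 1): pole of order 1 at -1, modulus 1.
Branch term (11/2)*log(1 - λ/(-6)): its argument vanishes at λ = -6, a logarithmic branch point, modulus 6.
The radius of convergence is the smallest modulus among the singular points: 1.
The branch term is analytic at -1 and contributes nothing to the residue; only the rational part matters.
At the order-1 pole -1 set g(λ) = (λ - (-1))*(rational part) = 4/11 - 10*λ/23.
Simple pole: residue = g(a) at a = -1, which is 202/253.
List the singular points by increasing real part (a conjugate pair: the negative imaginary part first).


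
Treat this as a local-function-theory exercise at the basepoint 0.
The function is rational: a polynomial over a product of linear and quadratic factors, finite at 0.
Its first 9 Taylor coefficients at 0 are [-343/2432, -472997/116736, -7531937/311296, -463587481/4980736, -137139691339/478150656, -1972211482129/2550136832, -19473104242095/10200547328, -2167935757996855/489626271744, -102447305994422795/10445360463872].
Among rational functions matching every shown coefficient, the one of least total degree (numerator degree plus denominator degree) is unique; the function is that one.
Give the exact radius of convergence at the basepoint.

The radius of convergence is 5/4 - (1/28)*sqrt(329).

No rational of total degree below 7 reproduces all 9 coefficients; solving the [1/6] Pade equations on them gives f(x) = (-14*x/3 - 4/19)/(x**2 - 5*x/2 + 8/7)**3, whose expansion matches every shown term.
Denominator factor (x**2 - 5*x/2 + 8/7)^3: discriminant 47/28, real irrational roots 5/4 + (1/28)*sqrt(329) and 5/4 - (1/28)*sqrt(329); poles of order 3, moduli 5/4 + (1/28)*sqrt(329) and 5/4 - (1/28)*sqrt(329).
The radius of convergence is the smallest modulus among the singular points: 5/4 - (1/28)*sqrt(329).


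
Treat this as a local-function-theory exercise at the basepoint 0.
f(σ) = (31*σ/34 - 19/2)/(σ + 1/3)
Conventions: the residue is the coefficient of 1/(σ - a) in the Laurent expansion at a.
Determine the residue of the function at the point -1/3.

At the order-1 pole -1/3 set g(σ) = (σ - (-1/3))*f(σ) = 31*σ/34 - 19/2.
Simple pole: residue = g(a) at a = -1/3, which is -500/51.

The residue is -500/51.


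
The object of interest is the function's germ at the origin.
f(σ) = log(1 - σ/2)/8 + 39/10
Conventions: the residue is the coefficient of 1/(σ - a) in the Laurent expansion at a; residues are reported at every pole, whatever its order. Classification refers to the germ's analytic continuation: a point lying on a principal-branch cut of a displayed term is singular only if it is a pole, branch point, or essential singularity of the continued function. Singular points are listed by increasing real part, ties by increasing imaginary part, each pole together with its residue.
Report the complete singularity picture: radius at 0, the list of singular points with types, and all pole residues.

Branch term (1/8)*log(1 - σ/(2)): its argument vanishes at σ = 2, a logarithmic branch point, modulus 2.
The radius of convergence is the smallest modulus among the singular points: 2.

Radius of convergence at 0: 2.
At 2: a logarithmic branch point.


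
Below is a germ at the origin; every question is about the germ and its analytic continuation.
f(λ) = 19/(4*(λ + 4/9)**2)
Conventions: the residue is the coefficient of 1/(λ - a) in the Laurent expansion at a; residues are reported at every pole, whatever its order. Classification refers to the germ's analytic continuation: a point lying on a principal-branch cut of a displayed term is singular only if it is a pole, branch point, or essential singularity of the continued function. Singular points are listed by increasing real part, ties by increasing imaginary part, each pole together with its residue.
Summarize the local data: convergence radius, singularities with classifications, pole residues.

Denominator factor (λ + 4/9)^2: pole of order 2 at -4/9, modulus 4/9.
The radius of convergence is the smallest modulus among the singular points: 4/9.
At the order-2 pole -4/9 set g(λ) = (λ - (-4/9))^2*f(λ) = 19/4.
Order-2 pole: residue = g'(a); g'(-4/9) = 0, so the residue is 0.

Radius of convergence at 0: 4/9.
At -4/9: a pole of order 2; residue 0.


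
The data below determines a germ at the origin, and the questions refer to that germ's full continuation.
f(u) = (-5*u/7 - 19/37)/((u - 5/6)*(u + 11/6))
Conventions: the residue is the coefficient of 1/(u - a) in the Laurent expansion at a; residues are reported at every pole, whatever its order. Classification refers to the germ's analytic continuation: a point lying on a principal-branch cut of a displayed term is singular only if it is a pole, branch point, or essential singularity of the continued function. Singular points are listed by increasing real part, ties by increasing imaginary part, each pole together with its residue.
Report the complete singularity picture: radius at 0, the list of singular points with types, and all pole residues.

Denominator factor (u - 5/6): pole of order 1 at 5/6, modulus 5/6.
Denominator factor (u + 11/6): pole of order 1 at -11/6, modulus 11/6.
The radius of convergence is the smallest modulus among the singular points: 5/6.
At the order-1 pole -11/6 set g(u) = (u - (-11/6))*f(u) = (-5*u/7 - 19/37)/(u - 5/6).
Simple pole: residue = g(a) at a = -11/6, which is -1237/4144.
At the order-1 pole 5/6 set g(u) = (u - (5/6))*f(u) = (-5*u/7 - 19/37)/(u + 11/6).
Simple pole: residue = g(a) at a = 5/6, which is -1723/4144.
List the singular points by increasing real part (a conjugate pair: the negative imaginary part first).

Radius of convergence at 0: 5/6.
At -11/6: a pole of order 1; residue -1237/4144.
At 5/6: a pole of order 1; residue -1723/4144.


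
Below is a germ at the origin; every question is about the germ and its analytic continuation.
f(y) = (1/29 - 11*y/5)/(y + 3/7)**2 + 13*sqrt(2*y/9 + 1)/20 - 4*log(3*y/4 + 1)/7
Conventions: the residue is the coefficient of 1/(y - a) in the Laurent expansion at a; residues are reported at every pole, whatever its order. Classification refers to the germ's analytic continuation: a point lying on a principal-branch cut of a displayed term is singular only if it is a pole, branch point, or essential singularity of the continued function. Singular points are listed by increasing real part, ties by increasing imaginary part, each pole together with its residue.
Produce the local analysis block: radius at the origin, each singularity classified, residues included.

Denominator factor (y + 3/7)^2: pole of order 2 at -3/7, modulus 3/7.
Branch term (13/20)*sqrt(1 - y/(-9/2)): its argument vanishes at y = -9/2, a square-root branch point, modulus 9/2.
Branch term (-4/7)*log(1 - y/(-4/3)): its argument vanishes at y = -4/3, a logarithmic branch point, modulus 4/3.
The radius of convergence is the smallest modulus among the singular points: 3/7.
The branch terms are analytic at -3/7 and contribute nothing to the residue; only the rational part matters.
At the order-2 pole -3/7 set g(y) = (y - (-3/7))^2*(rational part) = 1/29 - 11*y/5.
Order-2 pole: residue = g'(a); g'(-3/7) = -11/5, so the residue is -11/5.
List the singular points by increasing real part (a conjugate pair: the negative imaginary part first).

Radius of convergence at 0: 3/7.
At -9/2: an algebraic (square-root) branch point.
At -4/3: a logarithmic branch point.
At -3/7: a pole of order 2; residue -11/5.


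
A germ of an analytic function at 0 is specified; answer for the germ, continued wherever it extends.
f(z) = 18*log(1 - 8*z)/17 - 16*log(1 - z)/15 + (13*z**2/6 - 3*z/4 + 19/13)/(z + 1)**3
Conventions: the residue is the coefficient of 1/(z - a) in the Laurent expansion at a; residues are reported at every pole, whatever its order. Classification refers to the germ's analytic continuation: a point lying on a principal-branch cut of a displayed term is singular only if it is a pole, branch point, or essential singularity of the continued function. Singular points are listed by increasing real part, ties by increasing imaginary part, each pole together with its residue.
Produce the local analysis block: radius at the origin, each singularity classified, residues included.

Radius of convergence at 0: 1/8.
At -1: a pole of order 3; residue 13/6.
At 1/8: a logarithmic branch point.
At 1: a logarithmic branch point.

Denominator factor (z + 1)^3: pole of order 3 at -1, modulus 1.
Branch term (18/17)*log(1 - z/(1/8)): its argument vanishes at z = 1/8, a logarithmic branch point, modulus 1/8.
Branch term (-16/15)*log(1 - z/(1)): its argument vanishes at z = 1, a logarithmic branch point, modulus 1.
The radius of convergence is the smallest modulus among the singular points: 1/8.
The branch terms are analytic at -1 and contribute nothing to the residue; only the rational part matters.
At the order-3 pole -1 set g(z) = (z - (-1))^3*(rational part) = 13*z**2/6 - 3*z/4 + 19/13.
Order-3 pole: residue = g''(a)/2; g''(-1) = 13/3, so the residue is 13/6.
List the singular points by increasing real part (a conjugate pair: the negative imaginary part first).


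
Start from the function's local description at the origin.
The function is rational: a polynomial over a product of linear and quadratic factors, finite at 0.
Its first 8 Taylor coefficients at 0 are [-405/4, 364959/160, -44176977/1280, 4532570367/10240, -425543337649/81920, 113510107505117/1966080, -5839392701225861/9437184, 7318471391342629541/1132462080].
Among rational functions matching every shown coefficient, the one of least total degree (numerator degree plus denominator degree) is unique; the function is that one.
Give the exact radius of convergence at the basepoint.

No rational of total degree below 5 reproduces all 8 coefficients; solving the [1/4] Pade equations on them gives f(n) = (15/22 - 9*n/10)/((n + 1/9)**2*(n**2 - 7*n/4 - 6/11)), whose expansion matches every shown term.
Denominator factor (n + 1/9)^2: pole of order 2 at -1/9, modulus 1/9.
Denominator factor (n**2 - 7*n/4 - 6/11): discriminant 923/176, real irrational roots 7/8 + (1/88)*sqrt(10153) and 7/8 - (1/88)*sqrt(10153); poles of order 1, moduli 7/8 + (1/88)*sqrt(10153) and -7/8 + (1/88)*sqrt(10153).
The radius of convergence is the smallest modulus among the singular points: 1/9.

The radius of convergence is 1/9.


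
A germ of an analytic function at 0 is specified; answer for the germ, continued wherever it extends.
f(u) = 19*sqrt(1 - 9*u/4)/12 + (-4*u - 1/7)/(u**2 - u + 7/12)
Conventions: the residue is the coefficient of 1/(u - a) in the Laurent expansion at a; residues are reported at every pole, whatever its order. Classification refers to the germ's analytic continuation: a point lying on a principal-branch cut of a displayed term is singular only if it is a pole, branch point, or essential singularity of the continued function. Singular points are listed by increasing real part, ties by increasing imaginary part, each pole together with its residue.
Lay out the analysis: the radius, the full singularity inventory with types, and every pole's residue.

Radius of convergence at 0: 4/9.
At 4/9: an algebraic (square-root) branch point.
At (1/2) - ((1/3)*sqrt(3))*i: a pole of order 1; residue (-2) - ((15/14)*sqrt(3))*i.
At (1/2) + ((1/3)*sqrt(3))*i: a pole of order 1; residue (-2) + ((15/14)*sqrt(3))*i.

Denominator factor (u**2 - u + 7/12): discriminant -4/3, complex-conjugate roots (1/2) + ((1/3)*sqrt(3))*i and (1/2) - ((1/3)*sqrt(3))*i; poles of order 1, moduli (1/6)*sqrt(21) and (1/6)*sqrt(21).
Branch term (19/12)*sqrt(1 - u/(4/9)): its argument vanishes at u = 4/9, a square-root branch point, modulus 4/9.
The radius of convergence is the smallest modulus among the singular points: 4/9.
The branch term is analytic at (1/2) - ((1/3)*sqrt(3))*i and contributes nothing to the residue; only the rational part matters.
The factor u**2 - u + 7/12 splits as (u - a)(u - a') with a = (1/2) - ((1/3)*sqrt(3))*i, a' = (1/2) + ((1/3)*sqrt(3))*i. At the order-1 pole a set g(u) = (u - a)*(rational part) = [-4*u - 1/7] / (u - a').
Simple pole: residue = g(a) at a = (1/2) - ((1/3)*sqrt(3))*i, which is (-2) - ((15/14)*sqrt(3))*i.
The branch term is analytic at (1/2) + ((1/3)*sqrt(3))*i and contributes nothing to the residue; only the rational part matters.
The factor u**2 - u + 7/12 splits as (u - a)(u - a') with a = (1/2) + ((1/3)*sqrt(3))*i, a' = (1/2) - ((1/3)*sqrt(3))*i. At the order-1 pole a set g(u) = (u - a)*(rational part) = [-4*u - 1/7] / (u - a').
Simple pole: residue = g(a) at a = (1/2) + ((1/3)*sqrt(3))*i, which is (-2) + ((15/14)*sqrt(3))*i.
List the singular points by increasing real part (a conjugate pair: the negative imaginary part first).


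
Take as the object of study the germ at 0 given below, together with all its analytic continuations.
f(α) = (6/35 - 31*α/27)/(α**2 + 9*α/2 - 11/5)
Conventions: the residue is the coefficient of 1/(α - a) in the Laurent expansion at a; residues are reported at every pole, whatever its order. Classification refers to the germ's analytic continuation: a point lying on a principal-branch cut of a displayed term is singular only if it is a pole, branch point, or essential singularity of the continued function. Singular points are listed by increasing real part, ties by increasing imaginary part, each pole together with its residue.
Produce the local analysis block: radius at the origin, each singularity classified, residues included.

Radius of convergence at 0: -9/4 + (1/20)*sqrt(2905).
At -9/4 - (1/20)*sqrt(2905): a pole of order 1; residue -31/54 - (1157/122010)*sqrt(2905).
At -9/4 + (1/20)*sqrt(2905): a pole of order 1; residue -31/54 + (1157/122010)*sqrt(2905).

Denominator factor (α**2 + 9*α/2 - 11/5): discriminant 581/20, real irrational roots -9/4 + (1/20)*sqrt(2905) and -9/4 - (1/20)*sqrt(2905); poles of order 1, moduli -9/4 + (1/20)*sqrt(2905) and 9/4 + (1/20)*sqrt(2905).
The radius of convergence is the smallest modulus among the singular points: -9/4 + (1/20)*sqrt(2905).
The factor α**2 + 9*α/2 - 11/5 splits as (α - a)(α - a') with a = -9/4 - (1/20)*sqrt(2905), a' = -9/4 + (1/20)*sqrt(2905). At the order-1 pole a set g(α) = (α - a)*f(α) = [6/35 - 31*α/27] / (α - a').
Simple pole: residue = g(a) at a = -9/4 - (1/20)*sqrt(2905), which is -31/54 - (1157/122010)*sqrt(2905).
The factor α**2 + 9*α/2 - 11/5 splits as (α - a)(α - a') with a = -9/4 + (1/20)*sqrt(2905), a' = -9/4 - (1/20)*sqrt(2905). At the order-1 pole a set g(α) = (α - a)*f(α) = [6/35 - 31*α/27] / (α - a').
Simple pole: residue = g(a) at a = -9/4 + (1/20)*sqrt(2905), which is -31/54 + (1157/122010)*sqrt(2905).
List the singular points by increasing real part (a conjugate pair: the negative imaginary part first).


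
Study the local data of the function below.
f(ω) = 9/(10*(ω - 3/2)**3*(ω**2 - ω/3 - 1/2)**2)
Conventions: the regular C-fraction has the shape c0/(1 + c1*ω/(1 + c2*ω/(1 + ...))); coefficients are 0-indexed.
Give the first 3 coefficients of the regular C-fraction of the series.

The regular C-fraction coefficients are [-16/15, -2/3, -22/3].

Taylor coefficients (expand at 0): a_0 = -16/15, a_1 = -32/45, a_2 = -256/45.
c0 = a_0 = -16/15. Peel one level at a time: if S = 1 + c*ω/S' with S'(0) = 1, then c is the ω-coefficient of S and S' = c*ω/(S - 1).
S_1 = c0/f = 1 + (-2/3)*ω + (-44/9)*ω^2 + ...; c1 = -2/3.
S_2 = c1*ω/(S_1 - 1) = 1 + (-22/3)*ω + ...; c2 = -22/3.


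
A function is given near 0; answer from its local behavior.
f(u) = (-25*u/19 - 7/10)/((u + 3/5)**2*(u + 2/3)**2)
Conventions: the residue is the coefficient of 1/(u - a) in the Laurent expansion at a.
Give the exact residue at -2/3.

The residue is 900.

At the order-2 pole -2/3 set g(u) = (u - (-2/3))^2*f(u) = (-25*u/19 - 7/10)/(u + 3/5)**2.
Order-2 pole: residue = g'(a); g'(-2/3) = 900, so the residue is 900.


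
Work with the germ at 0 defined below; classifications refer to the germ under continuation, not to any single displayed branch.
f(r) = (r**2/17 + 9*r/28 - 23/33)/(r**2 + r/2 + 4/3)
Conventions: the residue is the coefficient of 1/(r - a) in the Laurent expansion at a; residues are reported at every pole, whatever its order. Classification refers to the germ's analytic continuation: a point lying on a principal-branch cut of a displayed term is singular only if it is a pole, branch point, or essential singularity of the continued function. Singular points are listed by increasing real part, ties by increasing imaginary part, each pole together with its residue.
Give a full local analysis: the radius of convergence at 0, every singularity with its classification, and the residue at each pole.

Denominator factor (r**2 + r/2 + 4/3): discriminant -61/12, complex-conjugate roots (-1/4) + ((1/12)*sqrt(183))*i and (-1/4) - ((1/12)*sqrt(183))*i; poles of order 1, moduli (2/3)*sqrt(3) and (2/3)*sqrt(3).
The radius of convergence is the smallest modulus among the singular points: (2/3)*sqrt(3).
The factor r**2 + r/2 + 4/3 splits as (r - a)(r - a') with a = (-1/4) - ((1/12)*sqrt(183))*i, a' = (-1/4) + ((1/12)*sqrt(183))*i. At the order-1 pole a set g(r) = (r - a)*f(r) = [r**2/17 + 9*r/28 - 23/33] / (r - a').
Simple pole: residue = g(a) at a = (-1/4) - ((1/12)*sqrt(183))*i, which is (139/952) - ((17769/638792)*sqrt(183))*i.
The factor r**2 + r/2 + 4/3 splits as (r - a)(r - a') with a = (-1/4) + ((1/12)*sqrt(183))*i, a' = (-1/4) - ((1/12)*sqrt(183))*i. At the order-1 pole a set g(r) = (r - a)*f(r) = [r**2/17 + 9*r/28 - 23/33] / (r - a').
Simple pole: residue = g(a) at a = (-1/4) + ((1/12)*sqrt(183))*i, which is (139/952) + ((17769/638792)*sqrt(183))*i.
List the singular points by increasing real part (a conjugate pair: the negative imaginary part first).

Radius of convergence at 0: (2/3)*sqrt(3).
At (-1/4) - ((1/12)*sqrt(183))*i: a pole of order 1; residue (139/952) - ((17769/638792)*sqrt(183))*i.
At (-1/4) + ((1/12)*sqrt(183))*i: a pole of order 1; residue (139/952) + ((17769/638792)*sqrt(183))*i.


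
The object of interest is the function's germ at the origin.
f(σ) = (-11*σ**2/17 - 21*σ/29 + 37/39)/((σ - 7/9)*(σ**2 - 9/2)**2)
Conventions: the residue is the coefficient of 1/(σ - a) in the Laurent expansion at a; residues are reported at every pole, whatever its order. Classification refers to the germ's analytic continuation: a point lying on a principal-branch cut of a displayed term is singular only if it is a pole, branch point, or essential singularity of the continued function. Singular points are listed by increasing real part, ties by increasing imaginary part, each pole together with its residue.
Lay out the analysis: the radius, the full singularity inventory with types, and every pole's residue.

Radius of convergence at 0: 7/9.
At -(3/2)*sqrt(2): a pole of order 2; residue 498798/2551813849 - (523686128/22966324641)*sqrt(2).
At 7/9: a pole of order 1; residue -997596/2551813849.
At (3/2)*sqrt(2): a pole of order 2; residue 498798/2551813849 + (523686128/22966324641)*sqrt(2).


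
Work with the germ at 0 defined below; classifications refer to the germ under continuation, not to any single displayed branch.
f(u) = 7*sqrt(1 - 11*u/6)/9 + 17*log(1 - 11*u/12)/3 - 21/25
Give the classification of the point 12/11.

The term (17/3)*log(1 - u/(12/11)) has argument 1 - 12/11/(12/11) = 0 at 12/11: a logarithmic (infinitely-sheeted) branch point; the remaining terms are analytic or single-valued there.

The point is a logarithmic branch point.


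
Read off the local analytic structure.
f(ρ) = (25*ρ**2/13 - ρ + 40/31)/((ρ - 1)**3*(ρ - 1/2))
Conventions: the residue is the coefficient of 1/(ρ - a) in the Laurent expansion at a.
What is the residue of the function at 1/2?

The residue is -4098/403.

At the order-1 pole 1/2 set g(ρ) = (ρ - (1/2))*f(ρ) = (25*ρ**2/13 - ρ + 40/31)/(ρ - 1)**3.
Simple pole: residue = g(a) at a = 1/2, which is -4098/403.


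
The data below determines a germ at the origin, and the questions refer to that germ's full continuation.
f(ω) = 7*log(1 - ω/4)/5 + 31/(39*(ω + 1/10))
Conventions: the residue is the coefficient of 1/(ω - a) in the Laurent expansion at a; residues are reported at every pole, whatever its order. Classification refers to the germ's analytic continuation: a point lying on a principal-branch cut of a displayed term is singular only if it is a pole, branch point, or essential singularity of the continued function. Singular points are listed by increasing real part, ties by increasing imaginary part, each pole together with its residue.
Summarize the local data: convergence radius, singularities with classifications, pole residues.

Radius of convergence at 0: 1/10.
At -1/10: a pole of order 1; residue 31/39.
At 4: a logarithmic branch point.

Denominator factor (ω + 1/10): pole of order 1 at -1/10, modulus 1/10.
Branch term (7/5)*log(1 - ω/(4)): its argument vanishes at ω = 4, a logarithmic branch point, modulus 4.
The radius of convergence is the smallest modulus among the singular points: 1/10.
The branch term is analytic at -1/10 and contributes nothing to the residue; only the rational part matters.
At the order-1 pole -1/10 set g(ω) = (ω - (-1/10))*(rational part) = 31/39.
Simple pole: residue = g(a) at a = -1/10, which is 31/39.
List the singular points by increasing real part (a conjugate pair: the negative imaginary part first).


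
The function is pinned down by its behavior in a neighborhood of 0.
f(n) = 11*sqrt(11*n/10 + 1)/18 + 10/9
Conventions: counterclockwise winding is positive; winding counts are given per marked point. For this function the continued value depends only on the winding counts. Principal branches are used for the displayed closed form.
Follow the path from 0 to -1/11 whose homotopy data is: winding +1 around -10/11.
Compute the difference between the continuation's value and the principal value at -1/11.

Continued minus principal equals -(11/30)*sqrt(10).

The rational part is single-valued and drops out of the difference; each branch term changes only by its own monodromy.
(11/18)*sqrt(1 - n/(-10/11)): winding +1 is odd, the square root flips sign, contributing -2*(11/18)*sqrt(1 - (-1/11)/(-10/11)) = -2*(11/18)*sqrt(9/10) = -(11/30)*sqrt(10).
Summing the contributions at n = -1/11 gives -(11/30)*sqrt(10).


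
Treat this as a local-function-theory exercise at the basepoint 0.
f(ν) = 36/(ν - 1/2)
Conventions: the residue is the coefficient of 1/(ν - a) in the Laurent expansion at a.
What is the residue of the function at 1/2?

The residue is 36.

At the order-1 pole 1/2 set g(ν) = (ν - (1/2))*f(ν) = 36.
Simple pole: residue = g(a) at a = 1/2, which is 36.


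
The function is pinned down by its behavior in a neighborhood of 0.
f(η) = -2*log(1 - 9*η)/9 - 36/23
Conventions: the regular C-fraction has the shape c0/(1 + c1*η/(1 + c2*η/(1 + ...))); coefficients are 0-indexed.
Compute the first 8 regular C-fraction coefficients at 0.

The regular C-fraction coefficients are [-36/23, 23/18, -52/9, -243/208, -693/208, -624/385, -2217/770, -2673/1478].

Taylor coefficients (expand at 0): a_0 = -36/23, a_1 = 2, a_2 = 9, a_3 = 54, a_4 = 729/2, a_5 = 13122/5, a_6 = 19683, a_7 = 1062882/7.
c0 = a_0 = -36/23. Peel one level at a time: if S = 1 + c*η/S' with S'(0) = 1, then c is the η-coefficient of S and S' = c*η/(S - 1).
S_1 = c0/f = 1 + (23/18)*η + (598/81)*η^2 + ...; c1 = 23/18.
S_2 = c1*η/(S_1 - 1) = 1 + (-52/9)*η + (-27/4)*η^2 + ...; c2 = -52/9.
S_3 = c2*η/(S_2 - 1) = 1 + (-243/208)*η + (-168399/43264)*η^2 + ...; c3 = -243/208.
S_4 = c3*η/(S_3 - 1) = 1 + (-693/208)*η + (-27/5)*η^2 + ...; c4 = -693/208.
S_5 = c4*η/(S_4 - 1) = 1 + (-624/385)*η + (-691704/148225)*η^2 + ...; c5 = -624/385.
S_6 = c5*η/(S_5 - 1) = 1 + (-2217/770)*η + (-729/140)*η^2 + ...; c6 = -2217/770.
S_7 = c6*η/(S_6 - 1) = 1 + (-2673/1478)*η + ...; c7 = -2673/1478.
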